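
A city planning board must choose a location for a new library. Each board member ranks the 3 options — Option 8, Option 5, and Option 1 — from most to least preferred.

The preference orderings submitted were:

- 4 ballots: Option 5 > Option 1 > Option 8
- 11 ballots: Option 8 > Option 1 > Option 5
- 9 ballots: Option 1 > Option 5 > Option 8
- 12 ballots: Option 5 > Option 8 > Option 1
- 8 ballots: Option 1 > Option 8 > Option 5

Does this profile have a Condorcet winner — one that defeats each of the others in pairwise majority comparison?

No

Head-to-head results (44 voters total):
Option 8 vs Option 5: Option 5 wins 25–19.
Option 8 vs Option 1: Option 8 wins 23–21.
Option 5 vs Option 1: Option 1 wins 28–16.
No candidate beats all others: Option 8 beats Option 1 beats Option 5 beats Option 8, a majority cycle.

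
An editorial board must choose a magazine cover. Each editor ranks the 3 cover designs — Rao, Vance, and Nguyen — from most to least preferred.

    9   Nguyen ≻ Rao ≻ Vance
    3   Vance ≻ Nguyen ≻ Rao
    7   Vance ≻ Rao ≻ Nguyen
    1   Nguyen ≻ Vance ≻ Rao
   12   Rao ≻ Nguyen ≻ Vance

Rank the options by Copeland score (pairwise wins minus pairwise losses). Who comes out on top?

Rao

Pairwise results:
  Rao vs Vance: Rao wins 21–11.
  Rao vs Nguyen: Rao wins 19–13.
  Vance vs Nguyen: Nguyen wins 22–10.
Copeland scores (wins − losses):
  Rao: 2 − 0 = 2
  Vance: 0 − 2 = -2
  Nguyen: 1 − 1 = 0
Rao has the best Copeland score.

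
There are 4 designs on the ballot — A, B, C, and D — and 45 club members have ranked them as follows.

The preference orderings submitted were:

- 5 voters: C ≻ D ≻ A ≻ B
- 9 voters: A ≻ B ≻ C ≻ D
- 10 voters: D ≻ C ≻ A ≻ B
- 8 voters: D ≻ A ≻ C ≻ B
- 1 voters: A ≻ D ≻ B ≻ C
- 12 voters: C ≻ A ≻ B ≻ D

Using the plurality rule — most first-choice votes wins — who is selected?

First-place vote totals:
  A: 10
  B: 0
  C: 17
  D: 18
D has the most first-place votes.

D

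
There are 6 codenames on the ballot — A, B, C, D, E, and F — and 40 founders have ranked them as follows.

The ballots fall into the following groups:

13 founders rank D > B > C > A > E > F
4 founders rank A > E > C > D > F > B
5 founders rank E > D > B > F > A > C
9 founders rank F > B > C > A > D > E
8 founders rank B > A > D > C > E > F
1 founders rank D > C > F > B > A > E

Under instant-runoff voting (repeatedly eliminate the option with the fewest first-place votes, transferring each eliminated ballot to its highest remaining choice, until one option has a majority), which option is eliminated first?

Round 1: D 14, F 9, B 8, E 5, A 4, C 0. C has the fewest and is eliminated.
Round 2: D 14, F 9, B 8, E 5, A 4. A has the fewest and is eliminated.
Round 3: D 14, E 9, F 9, B 8. B has the fewest and is eliminated.
Round 4: D 22, E 9, F 9. D has a majority.

C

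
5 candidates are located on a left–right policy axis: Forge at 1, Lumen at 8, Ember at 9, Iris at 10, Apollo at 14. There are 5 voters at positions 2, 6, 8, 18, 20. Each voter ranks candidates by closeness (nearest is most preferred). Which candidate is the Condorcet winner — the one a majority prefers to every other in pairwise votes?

Lumen

With single-peaked preferences on a line, the Condorcet winner is the candidate closest to the median voter.
The median voter (position 8) is closest to Lumen at 8.
Check: Lumen vs Apollo — voters closer to Lumen: 3 of 5.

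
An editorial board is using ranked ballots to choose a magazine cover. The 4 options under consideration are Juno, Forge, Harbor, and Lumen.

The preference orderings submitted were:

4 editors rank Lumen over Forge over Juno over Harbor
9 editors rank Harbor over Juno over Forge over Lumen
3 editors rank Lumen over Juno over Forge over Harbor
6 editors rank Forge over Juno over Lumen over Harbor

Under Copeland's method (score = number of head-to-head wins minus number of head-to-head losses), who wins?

Pairwise results:
  Juno vs Forge: Juno wins 12–10.
  Juno vs Harbor: Juno wins 13–9.
  Juno vs Lumen: Juno wins 15–7.
  Forge vs Harbor: Forge wins 13–9.
  Forge vs Lumen: Forge wins 15–7.
  Harbor vs Lumen: Lumen wins 13–9.
Copeland scores (wins − losses):
  Juno: 3 − 0 = 3
  Forge: 2 − 1 = 1
  Harbor: 0 − 3 = -3
  Lumen: 1 − 2 = -1
Juno has the best Copeland score.

Juno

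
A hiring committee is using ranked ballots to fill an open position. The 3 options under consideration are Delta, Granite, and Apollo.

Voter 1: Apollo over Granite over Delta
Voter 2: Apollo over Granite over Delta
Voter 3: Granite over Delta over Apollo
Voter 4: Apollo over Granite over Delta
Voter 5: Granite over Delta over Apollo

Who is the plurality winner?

Apollo

First-place vote totals:
  Delta: 0
  Granite: 2
  Apollo: 3
Apollo has the most first-place votes.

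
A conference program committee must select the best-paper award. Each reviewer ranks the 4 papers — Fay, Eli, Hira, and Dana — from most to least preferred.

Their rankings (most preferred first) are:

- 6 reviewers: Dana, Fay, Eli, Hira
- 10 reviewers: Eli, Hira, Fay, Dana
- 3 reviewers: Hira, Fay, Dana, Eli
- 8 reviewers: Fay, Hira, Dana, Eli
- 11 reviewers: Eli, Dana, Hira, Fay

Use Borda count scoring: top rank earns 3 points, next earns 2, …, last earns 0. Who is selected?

Eli

Borda scores:
  Fay: 6·2 + 10·1 + 3·2 + 8·3 + 11·0 = 52
  Eli: 6·1 + 10·3 + 3·0 + 8·0 + 11·3 = 69
  Hira: 6·0 + 10·2 + 3·3 + 8·2 + 11·1 = 56
  Dana: 6·3 + 10·0 + 3·1 + 8·1 + 11·2 = 51
Eli has the highest total.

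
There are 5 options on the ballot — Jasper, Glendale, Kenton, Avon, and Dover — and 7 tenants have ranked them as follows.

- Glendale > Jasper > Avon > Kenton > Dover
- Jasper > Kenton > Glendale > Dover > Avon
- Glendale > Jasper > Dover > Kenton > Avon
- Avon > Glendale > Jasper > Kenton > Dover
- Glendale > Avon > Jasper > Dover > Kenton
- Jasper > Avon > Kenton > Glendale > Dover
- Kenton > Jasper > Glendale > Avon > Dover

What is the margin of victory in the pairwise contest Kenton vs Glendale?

1

Ballots ranking Kenton above Glendale: 3.
Ballots ranking Glendale above Kenton: 4.
Glendale wins 4–3, a margin of 1.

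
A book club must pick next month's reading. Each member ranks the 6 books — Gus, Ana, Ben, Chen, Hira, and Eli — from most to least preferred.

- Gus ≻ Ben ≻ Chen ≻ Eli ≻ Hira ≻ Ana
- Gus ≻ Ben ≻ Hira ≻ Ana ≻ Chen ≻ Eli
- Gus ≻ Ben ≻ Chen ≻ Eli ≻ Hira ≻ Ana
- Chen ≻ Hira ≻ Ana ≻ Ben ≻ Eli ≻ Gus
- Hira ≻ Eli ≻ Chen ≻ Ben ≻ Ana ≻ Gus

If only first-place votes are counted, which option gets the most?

Gus

First-place vote totals:
  Gus: 3
  Ana: 0
  Ben: 0
  Chen: 1
  Hira: 1
  Eli: 0
Gus has the most first-place votes.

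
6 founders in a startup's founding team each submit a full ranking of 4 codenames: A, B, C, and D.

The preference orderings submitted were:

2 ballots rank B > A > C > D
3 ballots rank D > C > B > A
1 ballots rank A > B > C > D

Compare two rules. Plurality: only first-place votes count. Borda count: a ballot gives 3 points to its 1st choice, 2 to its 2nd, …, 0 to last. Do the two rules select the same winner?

No

Plurality first-place counts: A 1, B 2, C 0, D 3 → D.
Borda totals: A 7, B 11, C 9, D 9 → B.
The two rules disagree: plurality picks D, Borda picks B.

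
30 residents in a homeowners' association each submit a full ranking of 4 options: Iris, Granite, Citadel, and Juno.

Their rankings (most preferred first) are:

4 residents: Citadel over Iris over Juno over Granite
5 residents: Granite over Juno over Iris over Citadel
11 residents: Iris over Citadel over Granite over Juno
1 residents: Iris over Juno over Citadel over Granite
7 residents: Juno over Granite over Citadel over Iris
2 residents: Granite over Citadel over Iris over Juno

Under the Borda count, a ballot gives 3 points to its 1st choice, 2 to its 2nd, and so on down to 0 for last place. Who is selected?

Borda scores:
  Iris: 4·2 + 5·1 + 11·3 + 3 + 7·0 + 2·1 = 51
  Granite: 4·0 + 5·3 + 11·1 + 0 + 7·2 + 2·3 = 46
  Citadel: 4·3 + 5·0 + 11·2 + 1 + 7·1 + 2·2 = 46
  Juno: 4·1 + 5·2 + 11·0 + 2 + 7·3 + 2·0 = 37
Iris has the highest total.

Iris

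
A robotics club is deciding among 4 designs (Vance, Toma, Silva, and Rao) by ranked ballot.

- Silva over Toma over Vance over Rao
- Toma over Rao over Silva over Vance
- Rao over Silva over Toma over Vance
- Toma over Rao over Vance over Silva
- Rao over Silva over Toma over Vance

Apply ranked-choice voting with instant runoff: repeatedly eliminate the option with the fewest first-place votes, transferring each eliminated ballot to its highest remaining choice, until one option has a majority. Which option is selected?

Toma

Round 1: Toma 2, Rao 2, Silva 1, Vance 0. Vance has the fewest and is eliminated.
Round 2: Toma 2, Rao 2, Silva 1. Silva has the fewest and is eliminated.
Round 3: Toma 3, Rao 2. Toma has a majority.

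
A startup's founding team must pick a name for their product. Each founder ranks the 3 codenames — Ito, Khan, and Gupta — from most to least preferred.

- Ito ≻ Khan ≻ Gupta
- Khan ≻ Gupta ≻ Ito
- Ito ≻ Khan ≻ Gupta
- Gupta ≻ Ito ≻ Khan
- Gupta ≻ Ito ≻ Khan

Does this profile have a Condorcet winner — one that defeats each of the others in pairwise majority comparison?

Head-to-head results (5 voters total):
Ito vs Khan: Ito wins 4–1.
Ito vs Gupta: Gupta wins 3–2.
Khan vs Gupta: Khan wins 3–2.
No candidate beats all others: Ito beats Khan beats Gupta beats Ito, a majority cycle.

No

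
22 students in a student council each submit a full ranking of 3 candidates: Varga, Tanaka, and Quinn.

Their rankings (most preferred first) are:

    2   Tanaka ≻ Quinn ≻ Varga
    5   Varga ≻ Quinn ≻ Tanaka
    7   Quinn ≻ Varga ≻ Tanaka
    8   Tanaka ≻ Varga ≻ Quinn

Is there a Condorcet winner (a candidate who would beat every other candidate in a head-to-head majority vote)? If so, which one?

Head-to-head results (22 voters total):
Varga vs Tanaka: Varga wins 12–10.
Varga vs Quinn: Varga wins 13–9.
Tanaka vs Quinn: Quinn wins 12–10.
Varga beats each rival — Tanaka (12–10), Quinn (13–9) — so Varga is the Condorcet winner.

Varga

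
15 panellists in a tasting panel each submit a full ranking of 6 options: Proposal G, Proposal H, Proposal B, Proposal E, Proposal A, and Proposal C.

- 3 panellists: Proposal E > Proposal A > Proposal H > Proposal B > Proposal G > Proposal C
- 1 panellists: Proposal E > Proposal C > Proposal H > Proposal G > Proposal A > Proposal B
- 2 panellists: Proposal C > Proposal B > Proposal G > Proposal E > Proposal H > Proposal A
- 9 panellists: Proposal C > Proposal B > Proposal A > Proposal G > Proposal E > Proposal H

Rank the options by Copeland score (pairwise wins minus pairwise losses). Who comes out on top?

Pairwise results:
  Proposal G vs Proposal H: Proposal G wins 11–4.
  Proposal G vs Proposal B: Proposal B wins 14–1.
  Proposal G vs Proposal E: Proposal G wins 11–4.
  Proposal G vs Proposal A: Proposal A wins 12–3.
  Proposal G vs Proposal C: Proposal C wins 12–3.
  Proposal H vs Proposal B: Proposal B wins 11–4.
  Proposal H vs Proposal E: Proposal E wins 15–0.
  Proposal H vs Proposal A: Proposal A wins 12–3.
  Proposal H vs Proposal C: Proposal C wins 12–3.
  Proposal B vs Proposal E: Proposal B wins 11–4.
  Proposal B vs Proposal A: Proposal B wins 11–4.
  Proposal B vs Proposal C: Proposal C wins 12–3.
  Proposal E vs Proposal A: Proposal A wins 9–6.
  Proposal E vs Proposal C: Proposal C wins 11–4.
  Proposal A vs Proposal C: Proposal C wins 12–3.
Copeland scores (wins − losses):
  Proposal G: 2 − 3 = -1
  Proposal H: 0 − 5 = -5
  Proposal B: 4 − 1 = 3
  Proposal E: 1 − 4 = -3
  Proposal A: 3 − 2 = 1
  Proposal C: 5 − 0 = 5
Proposal C has the best Copeland score.

Proposal C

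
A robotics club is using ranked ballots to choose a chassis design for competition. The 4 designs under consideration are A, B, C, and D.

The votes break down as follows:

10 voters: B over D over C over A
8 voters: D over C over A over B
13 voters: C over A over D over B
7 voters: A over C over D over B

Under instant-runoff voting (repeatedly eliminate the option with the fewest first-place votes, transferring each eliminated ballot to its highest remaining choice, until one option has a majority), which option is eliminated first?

A

Round 1: C 13, B 10, D 8, A 7. A has the fewest and is eliminated.
Round 2: C 20, B 10, D 8. C has a majority.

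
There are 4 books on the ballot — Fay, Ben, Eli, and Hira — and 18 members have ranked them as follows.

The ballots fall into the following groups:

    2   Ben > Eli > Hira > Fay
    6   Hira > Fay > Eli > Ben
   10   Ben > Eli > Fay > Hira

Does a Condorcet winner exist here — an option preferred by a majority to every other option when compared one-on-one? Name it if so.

Head-to-head results (18 voters total):
Fay vs Ben: Ben wins 12–6.
Fay vs Eli: Eli wins 12–6.
Fay vs Hira: Fay wins 10–8.
Ben vs Eli: Ben wins 12–6.
Ben vs Hira: Ben wins 12–6.
Eli vs Hira: Eli wins 12–6.
Ben beats each rival — Fay (12–6), Eli (12–6), Hira (12–6) — so Ben is the Condorcet winner.

Ben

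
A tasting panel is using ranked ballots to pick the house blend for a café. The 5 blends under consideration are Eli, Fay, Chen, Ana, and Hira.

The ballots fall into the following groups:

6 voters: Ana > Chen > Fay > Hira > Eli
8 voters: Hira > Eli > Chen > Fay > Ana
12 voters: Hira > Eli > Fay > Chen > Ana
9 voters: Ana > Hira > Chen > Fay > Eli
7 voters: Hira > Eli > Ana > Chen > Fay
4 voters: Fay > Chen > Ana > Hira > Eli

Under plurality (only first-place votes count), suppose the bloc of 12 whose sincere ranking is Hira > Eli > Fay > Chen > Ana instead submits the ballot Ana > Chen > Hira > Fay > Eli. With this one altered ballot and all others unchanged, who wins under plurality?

Ana

First-place totals with the altered ballot: Eli 0, Fay 4, Chen 0, Ana 27, Hira 15.
The switch changes the winner from Hira to Ana.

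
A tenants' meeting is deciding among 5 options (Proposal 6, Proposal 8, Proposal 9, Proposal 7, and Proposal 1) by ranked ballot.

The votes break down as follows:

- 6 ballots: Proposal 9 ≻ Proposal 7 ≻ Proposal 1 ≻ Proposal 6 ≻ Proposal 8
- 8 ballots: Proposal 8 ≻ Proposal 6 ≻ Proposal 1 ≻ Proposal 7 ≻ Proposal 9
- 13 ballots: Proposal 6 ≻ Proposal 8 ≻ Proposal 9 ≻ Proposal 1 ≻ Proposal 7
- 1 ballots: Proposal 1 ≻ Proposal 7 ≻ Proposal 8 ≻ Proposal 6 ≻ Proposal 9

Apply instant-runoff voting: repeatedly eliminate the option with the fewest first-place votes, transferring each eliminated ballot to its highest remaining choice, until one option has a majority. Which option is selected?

Proposal 6

Round 1: Proposal 6 13, Proposal 8 8, Proposal 9 6, Proposal 1 1, Proposal 7 0. Proposal 7 has the fewest and is eliminated.
Round 2: Proposal 6 13, Proposal 8 8, Proposal 9 6, Proposal 1 1. Proposal 1 has the fewest and is eliminated.
Round 3: Proposal 6 13, Proposal 8 9, Proposal 9 6. Proposal 9 has the fewest and is eliminated.
Round 4: Proposal 6 19, Proposal 8 9. Proposal 6 has a majority.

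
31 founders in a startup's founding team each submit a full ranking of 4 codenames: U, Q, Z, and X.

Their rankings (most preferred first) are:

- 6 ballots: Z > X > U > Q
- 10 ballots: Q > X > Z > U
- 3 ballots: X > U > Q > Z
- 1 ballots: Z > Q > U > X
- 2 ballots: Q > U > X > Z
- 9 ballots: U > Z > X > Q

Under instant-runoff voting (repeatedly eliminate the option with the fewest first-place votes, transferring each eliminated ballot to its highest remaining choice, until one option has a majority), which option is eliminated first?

X

Round 1: Q 12, U 9, Z 7, X 3. X has the fewest and is eliminated.
Round 2: U 12, Q 12, Z 7. Z has the fewest and is eliminated.
Round 3: U 18, Q 13. U has a majority.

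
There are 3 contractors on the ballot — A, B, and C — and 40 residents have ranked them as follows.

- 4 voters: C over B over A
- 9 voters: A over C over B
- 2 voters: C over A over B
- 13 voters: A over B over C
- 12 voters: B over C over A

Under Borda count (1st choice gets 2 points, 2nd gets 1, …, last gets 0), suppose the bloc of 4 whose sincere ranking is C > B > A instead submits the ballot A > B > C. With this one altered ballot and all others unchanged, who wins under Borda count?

A

Borda totals with the altered ballot: A 54, B 41, C 25.
The winner is unchanged: still A.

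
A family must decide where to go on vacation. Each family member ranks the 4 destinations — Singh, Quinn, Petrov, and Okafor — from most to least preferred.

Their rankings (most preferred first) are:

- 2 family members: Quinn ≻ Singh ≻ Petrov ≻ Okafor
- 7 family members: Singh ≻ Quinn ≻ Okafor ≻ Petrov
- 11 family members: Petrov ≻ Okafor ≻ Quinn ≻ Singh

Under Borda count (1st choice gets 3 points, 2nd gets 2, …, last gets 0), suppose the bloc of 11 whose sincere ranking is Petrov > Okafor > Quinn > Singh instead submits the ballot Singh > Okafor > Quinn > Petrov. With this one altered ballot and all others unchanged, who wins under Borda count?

Borda totals with the altered ballot: Singh 58, Quinn 31, Petrov 2, Okafor 29.
The switch changes the winner from Petrov to Singh.

Singh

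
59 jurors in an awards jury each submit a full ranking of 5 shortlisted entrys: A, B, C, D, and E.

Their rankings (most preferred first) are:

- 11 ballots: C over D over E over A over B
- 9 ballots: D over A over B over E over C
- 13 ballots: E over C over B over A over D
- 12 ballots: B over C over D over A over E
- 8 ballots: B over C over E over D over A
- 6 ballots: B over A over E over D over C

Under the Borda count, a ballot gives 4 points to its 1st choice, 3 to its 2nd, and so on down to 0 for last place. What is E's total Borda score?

Borda scores:
  A: 11·1 + 9·3 + 13·1 + 12·1 + 8·0 + 6·3 = 81
  B: 11·0 + 9·2 + 13·2 + 12·4 + 8·4 + 6·4 = 148
  C: 11·4 + 9·0 + 13·3 + 12·3 + 8·3 + 6·0 = 143
  D: 11·3 + 9·4 + 13·0 + 12·2 + 8·1 + 6·1 = 107
  E: 11·2 + 9·1 + 13·4 + 12·0 + 8·2 + 6·2 = 111

111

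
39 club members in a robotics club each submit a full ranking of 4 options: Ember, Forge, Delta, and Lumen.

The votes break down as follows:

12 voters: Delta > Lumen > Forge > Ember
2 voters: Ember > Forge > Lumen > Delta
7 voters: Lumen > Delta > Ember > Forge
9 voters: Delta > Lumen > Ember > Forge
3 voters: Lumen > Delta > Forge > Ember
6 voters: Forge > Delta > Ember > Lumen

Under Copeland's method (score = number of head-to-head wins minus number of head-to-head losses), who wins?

Pairwise results:
  Ember vs Forge: Forge wins 21–18.
  Ember vs Delta: Delta wins 37–2.
  Ember vs Lumen: Lumen wins 31–8.
  Forge vs Delta: Delta wins 31–8.
  Forge vs Lumen: Lumen wins 31–8.
  Delta vs Lumen: Delta wins 27–12.
Copeland scores (wins − losses):
  Ember: 0 − 3 = -3
  Forge: 1 − 2 = -1
  Delta: 3 − 0 = 3
  Lumen: 2 − 1 = 1
Delta has the best Copeland score.

Delta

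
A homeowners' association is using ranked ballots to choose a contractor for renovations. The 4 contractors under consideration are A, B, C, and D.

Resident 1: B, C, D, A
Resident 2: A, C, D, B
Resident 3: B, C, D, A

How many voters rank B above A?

Ballots ranking B above A: 2.
Ballots ranking A above B: 1.
So 2 of 3 voters prefer B to A.

2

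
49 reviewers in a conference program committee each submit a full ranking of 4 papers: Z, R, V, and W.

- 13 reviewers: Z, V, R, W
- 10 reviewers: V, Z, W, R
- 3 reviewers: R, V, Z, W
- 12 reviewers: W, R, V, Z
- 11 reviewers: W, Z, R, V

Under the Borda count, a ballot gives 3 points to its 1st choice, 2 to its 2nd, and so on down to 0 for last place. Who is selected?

Z

Borda scores:
  Z: 13·3 + 10·2 + 3·1 + 12·0 + 11·2 = 84
  R: 13·1 + 10·0 + 3·3 + 12·2 + 11·1 = 57
  V: 13·2 + 10·3 + 3·2 + 12·1 + 11·0 = 74
  W: 13·0 + 10·1 + 3·0 + 12·3 + 11·3 = 79
Z has the highest total.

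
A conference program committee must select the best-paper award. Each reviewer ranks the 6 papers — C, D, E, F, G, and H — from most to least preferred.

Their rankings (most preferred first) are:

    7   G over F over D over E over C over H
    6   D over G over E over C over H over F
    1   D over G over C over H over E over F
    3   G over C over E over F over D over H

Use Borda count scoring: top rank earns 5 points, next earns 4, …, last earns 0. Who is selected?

Borda scores:
  C: 7·1 + 6·2 + 3 + 3·4 = 34
  D: 7·3 + 6·5 + 5 + 3·1 = 59
  E: 7·2 + 6·3 + 1 + 3·3 = 42
  F: 7·4 + 6·0 + 0 + 3·2 = 34
  G: 7·5 + 6·4 + 4 + 3·5 = 78
  H: 7·0 + 6·1 + 2 + 3·0 = 8
G has the highest total.

G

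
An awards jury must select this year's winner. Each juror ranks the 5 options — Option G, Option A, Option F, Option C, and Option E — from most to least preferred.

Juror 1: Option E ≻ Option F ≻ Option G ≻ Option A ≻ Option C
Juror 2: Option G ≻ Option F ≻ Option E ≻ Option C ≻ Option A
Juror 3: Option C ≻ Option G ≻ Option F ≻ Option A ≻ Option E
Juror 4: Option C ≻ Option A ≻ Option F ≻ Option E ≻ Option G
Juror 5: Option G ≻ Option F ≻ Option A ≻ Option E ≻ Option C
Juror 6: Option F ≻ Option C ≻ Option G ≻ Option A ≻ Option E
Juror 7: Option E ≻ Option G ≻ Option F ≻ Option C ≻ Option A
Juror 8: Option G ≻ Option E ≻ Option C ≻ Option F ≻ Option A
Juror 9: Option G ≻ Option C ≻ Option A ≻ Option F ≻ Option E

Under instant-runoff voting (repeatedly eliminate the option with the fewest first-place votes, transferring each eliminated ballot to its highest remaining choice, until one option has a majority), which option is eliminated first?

Round 1: Option G 4, Option C 2, Option E 2, Option F 1, Option A 0. Option A has the fewest and is eliminated.
Round 2: Option G 4, Option C 2, Option E 2, Option F 1. Option F has the fewest and is eliminated.
Round 3: Option G 4, Option C 3, Option E 2. Option E has the fewest and is eliminated.
Round 4: Option G 6, Option C 3. Option G has a majority.

Option A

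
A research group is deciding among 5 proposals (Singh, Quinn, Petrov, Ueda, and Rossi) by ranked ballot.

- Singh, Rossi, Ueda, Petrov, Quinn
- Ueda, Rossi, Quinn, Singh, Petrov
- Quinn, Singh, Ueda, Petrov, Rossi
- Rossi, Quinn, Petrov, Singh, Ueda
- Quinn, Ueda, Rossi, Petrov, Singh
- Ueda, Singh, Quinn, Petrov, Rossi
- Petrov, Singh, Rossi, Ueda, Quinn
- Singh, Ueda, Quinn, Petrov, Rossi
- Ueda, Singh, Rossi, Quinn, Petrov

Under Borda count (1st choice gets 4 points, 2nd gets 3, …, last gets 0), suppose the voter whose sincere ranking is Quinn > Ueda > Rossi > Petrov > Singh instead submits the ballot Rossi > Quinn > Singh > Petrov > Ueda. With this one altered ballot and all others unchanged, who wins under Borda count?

Borda totals with the altered ballot: Singh 24, Quinn 17, Petrov 11, Ueda 20, Rossi 18.
The switch changes the winner from Ueda to Singh.

Singh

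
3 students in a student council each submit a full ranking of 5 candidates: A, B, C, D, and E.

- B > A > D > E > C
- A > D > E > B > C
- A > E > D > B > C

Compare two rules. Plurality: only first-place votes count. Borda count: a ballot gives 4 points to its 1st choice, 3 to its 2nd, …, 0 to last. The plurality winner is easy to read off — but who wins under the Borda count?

Plurality first-place counts: A 2, B 1, C 0, D 0, E 0 → A.
Borda totals: A 11, B 6, C 0, D 7, E 6 → A.

A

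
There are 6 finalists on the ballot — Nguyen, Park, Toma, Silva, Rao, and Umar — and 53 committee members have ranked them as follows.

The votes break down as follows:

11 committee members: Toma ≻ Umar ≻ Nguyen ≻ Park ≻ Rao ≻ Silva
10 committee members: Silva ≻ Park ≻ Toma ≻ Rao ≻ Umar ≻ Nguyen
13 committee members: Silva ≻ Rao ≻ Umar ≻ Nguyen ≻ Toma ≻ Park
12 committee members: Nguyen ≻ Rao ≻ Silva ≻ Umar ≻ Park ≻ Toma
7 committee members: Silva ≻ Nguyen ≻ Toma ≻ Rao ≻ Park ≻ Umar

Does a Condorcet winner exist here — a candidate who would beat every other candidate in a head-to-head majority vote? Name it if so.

Silva

Head-to-head results (53 voters total):
Nguyen vs Park: Nguyen wins 43–10.
Nguyen vs Toma: Nguyen wins 32–21.
Nguyen vs Silva: Silva wins 30–23.
Nguyen vs Rao: Nguyen wins 30–23.
Nguyen vs Umar: Umar wins 34–19.
Park vs Toma: Toma wins 31–22.
Park vs Silva: Silva wins 42–11.
Park vs Rao: Rao wins 32–21.
Park vs Umar: Umar wins 36–17.
Toma vs Silva: Silva wins 42–11.
Toma vs Rao: Toma wins 28–25.
Toma vs Umar: Toma wins 28–25.
Silva vs Rao: Silva wins 30–23.
Silva vs Umar: Silva wins 42–11.
Rao vs Umar: Rao wins 42–11.
Silva beats each rival — Nguyen (30–23), Park (42–11), Toma (42–11), Rao (30–23), Umar (42–11) — so Silva is the Condorcet winner.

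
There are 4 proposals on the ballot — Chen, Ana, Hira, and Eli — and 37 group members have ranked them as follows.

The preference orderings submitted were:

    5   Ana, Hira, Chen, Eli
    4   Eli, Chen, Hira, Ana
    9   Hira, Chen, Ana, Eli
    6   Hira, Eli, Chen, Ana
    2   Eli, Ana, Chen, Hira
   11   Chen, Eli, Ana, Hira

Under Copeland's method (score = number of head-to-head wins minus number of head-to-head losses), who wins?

Hira

Pairwise results:
  Chen vs Ana: Chen wins 30–7.
  Chen vs Hira: Hira wins 20–17.
  Chen vs Eli: Chen wins 25–12.
  Ana vs Hira: Hira wins 19–18.
  Ana vs Eli: Eli wins 23–14.
  Hira vs Eli: Hira wins 20–17.
Copeland scores (wins − losses):
  Chen: 2 − 1 = 1
  Ana: 0 − 3 = -3
  Hira: 3 − 0 = 3
  Eli: 1 − 2 = -1
Hira has the best Copeland score.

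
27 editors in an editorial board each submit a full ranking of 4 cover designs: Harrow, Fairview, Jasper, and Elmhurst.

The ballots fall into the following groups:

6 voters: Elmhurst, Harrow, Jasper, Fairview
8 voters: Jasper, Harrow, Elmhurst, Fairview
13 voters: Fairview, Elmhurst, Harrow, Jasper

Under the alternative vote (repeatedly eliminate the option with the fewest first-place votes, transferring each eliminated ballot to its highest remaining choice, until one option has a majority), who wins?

Round 1: Fairview 13, Jasper 8, Elmhurst 6, Harrow 0. Harrow has the fewest and is eliminated.
Round 2: Fairview 13, Jasper 8, Elmhurst 6. Elmhurst has the fewest and is eliminated.
Round 3: Jasper 14, Fairview 13. Jasper has a majority.

Jasper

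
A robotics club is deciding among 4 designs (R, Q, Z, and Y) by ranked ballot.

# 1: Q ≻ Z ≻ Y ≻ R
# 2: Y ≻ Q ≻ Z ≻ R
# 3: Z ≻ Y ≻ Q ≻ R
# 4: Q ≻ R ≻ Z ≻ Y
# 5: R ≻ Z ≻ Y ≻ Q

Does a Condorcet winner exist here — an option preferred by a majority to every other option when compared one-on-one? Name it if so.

No Condorcet winner

Head-to-head results (5 voters total):
R vs Q: Q wins 4–1.
R vs Z: Z wins 3–2.
R vs Y: Y wins 3–2.
Q vs Z: Q wins 3–2.
Q vs Y: Y wins 3–2.
Z vs Y: Z wins 4–1.
No candidate beats all others: Q beats Z beats Y beats Q, a majority cycle.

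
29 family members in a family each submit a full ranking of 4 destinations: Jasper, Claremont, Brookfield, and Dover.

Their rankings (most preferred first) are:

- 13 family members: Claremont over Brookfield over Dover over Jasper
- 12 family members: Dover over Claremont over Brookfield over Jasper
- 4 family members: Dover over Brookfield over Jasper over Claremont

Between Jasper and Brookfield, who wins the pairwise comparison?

Ballots ranking Jasper above Brookfield: 0.
Ballots ranking Brookfield above Jasper: 13+12+4 = 29.
Brookfield wins the head-to-head, 29–0.

Brookfield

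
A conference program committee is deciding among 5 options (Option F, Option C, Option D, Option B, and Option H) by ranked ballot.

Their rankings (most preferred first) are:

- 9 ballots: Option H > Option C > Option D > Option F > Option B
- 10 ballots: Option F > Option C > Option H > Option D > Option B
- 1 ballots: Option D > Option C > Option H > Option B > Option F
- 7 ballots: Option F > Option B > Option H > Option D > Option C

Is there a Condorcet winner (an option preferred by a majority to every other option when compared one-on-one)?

Head-to-head results (27 voters total):
Option F vs Option C: Option F wins 17–10.
Option F vs Option D: Option F wins 17–10.
Option F vs Option B: Option F wins 26–1.
Option F vs Option H: Option F wins 17–10.
Option C vs Option D: Option C wins 19–8.
Option C vs Option B: Option C wins 20–7.
Option C vs Option H: Option H wins 16–11.
Option D vs Option B: Option D wins 20–7.
Option D vs Option H: Option H wins 26–1.
Option B vs Option H: Option H wins 20–7.
Option F beats each rival — Option C (17–10), Option D (17–10), Option B (26–1), Option H (17–10) — so Option F is the Condorcet winner.

Yes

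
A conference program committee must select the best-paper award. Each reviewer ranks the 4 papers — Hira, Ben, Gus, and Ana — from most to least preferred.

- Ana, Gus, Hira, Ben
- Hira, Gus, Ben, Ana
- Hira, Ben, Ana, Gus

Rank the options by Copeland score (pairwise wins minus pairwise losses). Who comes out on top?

Pairwise results:
  Hira vs Ben: Hira wins 3–0.
  Hira vs Gus: Hira wins 2–1.
  Hira vs Ana: Hira wins 2–1.
  Ben vs Gus: Gus wins 2–1.
  Ben vs Ana: Ben wins 2–1.
  Gus vs Ana: Ana wins 2–1.
Copeland scores (wins − losses):
  Hira: 3 − 0 = 3
  Ben: 1 − 2 = -1
  Gus: 1 − 2 = -1
  Ana: 1 − 2 = -1
Hira has the best Copeland score.

Hira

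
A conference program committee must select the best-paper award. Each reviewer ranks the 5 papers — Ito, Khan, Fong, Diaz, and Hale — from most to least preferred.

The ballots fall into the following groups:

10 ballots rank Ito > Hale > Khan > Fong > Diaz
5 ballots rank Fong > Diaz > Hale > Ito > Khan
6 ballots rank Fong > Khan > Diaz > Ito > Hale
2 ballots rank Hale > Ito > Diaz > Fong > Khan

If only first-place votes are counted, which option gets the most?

First-place vote totals:
  Ito: 10
  Khan: 0
  Fong: 11
  Diaz: 0
  Hale: 2
Fong has the most first-place votes.

Fong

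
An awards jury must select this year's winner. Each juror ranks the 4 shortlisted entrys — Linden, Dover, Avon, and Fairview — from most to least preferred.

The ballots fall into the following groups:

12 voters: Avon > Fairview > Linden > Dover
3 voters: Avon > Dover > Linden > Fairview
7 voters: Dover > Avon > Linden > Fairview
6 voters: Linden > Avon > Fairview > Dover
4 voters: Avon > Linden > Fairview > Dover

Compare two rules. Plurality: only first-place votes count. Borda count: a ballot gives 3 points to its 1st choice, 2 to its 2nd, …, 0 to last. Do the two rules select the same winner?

Yes

Plurality first-place counts: Linden 6, Dover 7, Avon 19, Fairview 0 → Avon.
Borda totals: Linden 48, Dover 27, Avon 83, Fairview 34 → Avon.
The two rules agree on Avon.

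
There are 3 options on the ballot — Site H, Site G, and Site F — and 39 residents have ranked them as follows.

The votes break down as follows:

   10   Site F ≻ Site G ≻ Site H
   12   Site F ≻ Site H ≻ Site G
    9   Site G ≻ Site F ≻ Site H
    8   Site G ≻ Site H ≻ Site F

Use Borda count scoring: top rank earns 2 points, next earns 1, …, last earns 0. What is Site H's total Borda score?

20

Borda scores:
  Site H: 10·0 + 12·1 + 9·0 + 8·1 = 20
  Site G: 10·1 + 12·0 + 9·2 + 8·2 = 44
  Site F: 10·2 + 12·2 + 9·1 + 8·0 = 53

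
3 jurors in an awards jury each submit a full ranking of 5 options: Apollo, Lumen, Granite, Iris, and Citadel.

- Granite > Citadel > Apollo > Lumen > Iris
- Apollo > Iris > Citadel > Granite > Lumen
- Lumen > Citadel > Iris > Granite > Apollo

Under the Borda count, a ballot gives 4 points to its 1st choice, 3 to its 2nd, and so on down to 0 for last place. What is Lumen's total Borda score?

5

Borda scores:
  Apollo: 2 + 4 + 0 = 6
  Lumen: 1 + 0 + 4 = 5
  Granite: 4 + 1 + 1 = 6
  Iris: 0 + 3 + 2 = 5
  Citadel: 3 + 2 + 3 = 8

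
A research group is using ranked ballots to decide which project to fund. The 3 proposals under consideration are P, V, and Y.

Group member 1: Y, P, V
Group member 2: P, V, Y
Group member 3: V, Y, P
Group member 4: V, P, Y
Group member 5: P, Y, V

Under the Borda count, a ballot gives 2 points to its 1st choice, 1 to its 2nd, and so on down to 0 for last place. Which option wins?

Borda scores:
  P: 1 + 2 + 0 + 1 + 2 = 6
  V: 0 + 1 + 2 + 2 + 0 = 5
  Y: 2 + 0 + 1 + 0 + 1 = 4
P has the highest total.

P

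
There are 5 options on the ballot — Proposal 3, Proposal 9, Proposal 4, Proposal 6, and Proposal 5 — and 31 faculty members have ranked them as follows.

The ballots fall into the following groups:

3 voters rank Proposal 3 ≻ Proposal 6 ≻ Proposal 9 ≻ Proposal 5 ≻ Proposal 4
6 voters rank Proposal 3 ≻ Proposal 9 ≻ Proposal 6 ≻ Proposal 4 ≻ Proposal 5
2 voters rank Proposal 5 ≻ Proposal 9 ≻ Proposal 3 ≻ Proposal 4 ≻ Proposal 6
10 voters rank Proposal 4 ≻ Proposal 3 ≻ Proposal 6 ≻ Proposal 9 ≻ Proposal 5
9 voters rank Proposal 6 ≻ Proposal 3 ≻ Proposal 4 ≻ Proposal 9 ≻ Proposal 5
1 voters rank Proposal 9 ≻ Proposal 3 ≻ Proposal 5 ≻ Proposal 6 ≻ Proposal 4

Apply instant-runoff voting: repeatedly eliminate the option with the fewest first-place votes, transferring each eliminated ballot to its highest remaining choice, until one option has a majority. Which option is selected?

Round 1: Proposal 4 10, Proposal 3 9, Proposal 6 9, Proposal 5 2, Proposal 9 1. Proposal 9 has the fewest and is eliminated.
Round 2: Proposal 3 10, Proposal 4 10, Proposal 6 9, Proposal 5 2. Proposal 5 has the fewest and is eliminated.
Round 3: Proposal 3 12, Proposal 4 10, Proposal 6 9. Proposal 6 has the fewest and is eliminated.
Round 4: Proposal 3 21, Proposal 4 10. Proposal 3 has a majority.

Proposal 3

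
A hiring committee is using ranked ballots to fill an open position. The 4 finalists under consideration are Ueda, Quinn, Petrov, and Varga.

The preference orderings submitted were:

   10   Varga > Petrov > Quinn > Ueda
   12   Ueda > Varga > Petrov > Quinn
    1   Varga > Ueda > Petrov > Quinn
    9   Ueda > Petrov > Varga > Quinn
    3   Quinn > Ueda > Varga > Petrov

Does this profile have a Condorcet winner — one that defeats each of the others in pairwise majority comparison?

Head-to-head results (35 voters total):
Ueda vs Quinn: Ueda wins 22–13.
Ueda vs Petrov: Ueda wins 25–10.
Ueda vs Varga: Ueda wins 24–11.
Quinn vs Petrov: Petrov wins 32–3.
Quinn vs Varga: Varga wins 32–3.
Petrov vs Varga: Varga wins 26–9.
Ueda beats each rival — Quinn (22–13), Petrov (25–10), Varga (24–11) — so Ueda is the Condorcet winner.

Yes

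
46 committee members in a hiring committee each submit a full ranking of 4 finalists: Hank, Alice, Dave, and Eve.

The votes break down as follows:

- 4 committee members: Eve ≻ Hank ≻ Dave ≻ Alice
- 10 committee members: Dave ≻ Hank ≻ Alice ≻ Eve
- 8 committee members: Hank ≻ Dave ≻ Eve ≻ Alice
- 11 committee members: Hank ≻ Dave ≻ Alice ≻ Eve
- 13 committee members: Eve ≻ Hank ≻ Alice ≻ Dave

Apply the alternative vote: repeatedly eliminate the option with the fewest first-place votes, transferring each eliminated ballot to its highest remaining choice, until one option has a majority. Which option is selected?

Hank

Round 1: Hank 19, Eve 17, Dave 10, Alice 0. Alice has the fewest and is eliminated.
Round 2: Hank 19, Eve 17, Dave 10. Dave has the fewest and is eliminated.
Round 3: Hank 29, Eve 17. Hank has a majority.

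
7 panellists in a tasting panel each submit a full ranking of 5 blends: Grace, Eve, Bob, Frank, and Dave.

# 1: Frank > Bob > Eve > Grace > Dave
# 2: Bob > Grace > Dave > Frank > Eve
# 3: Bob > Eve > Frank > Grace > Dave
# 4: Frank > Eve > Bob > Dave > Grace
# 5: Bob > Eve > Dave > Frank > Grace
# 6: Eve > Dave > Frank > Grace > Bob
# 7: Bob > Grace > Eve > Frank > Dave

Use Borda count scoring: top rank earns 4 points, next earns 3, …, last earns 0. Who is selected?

Bob

Borda scores:
  Grace: 1 + 3 + 1 + 0 + 0 + 1 + 3 = 9
  Eve: 2 + 0 + 3 + 3 + 3 + 4 + 2 = 17
  Bob: 3 + 4 + 4 + 2 + 4 + 0 + 4 = 21
  Frank: 4 + 1 + 2 + 4 + 1 + 2 + 1 = 15
  Dave: 0 + 2 + 0 + 1 + 2 + 3 + 0 = 8
Bob has the highest total.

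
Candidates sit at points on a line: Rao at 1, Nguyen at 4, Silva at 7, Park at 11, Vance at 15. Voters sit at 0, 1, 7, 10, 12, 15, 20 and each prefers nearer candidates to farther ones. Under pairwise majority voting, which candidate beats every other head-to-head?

Park

With single-peaked preferences on a line, the Condorcet winner is the candidate closest to the median voter.
The median voter (position 10) is closest to Park at 11.
Check: Park vs Vance — voters closer to Park: 5 of 7.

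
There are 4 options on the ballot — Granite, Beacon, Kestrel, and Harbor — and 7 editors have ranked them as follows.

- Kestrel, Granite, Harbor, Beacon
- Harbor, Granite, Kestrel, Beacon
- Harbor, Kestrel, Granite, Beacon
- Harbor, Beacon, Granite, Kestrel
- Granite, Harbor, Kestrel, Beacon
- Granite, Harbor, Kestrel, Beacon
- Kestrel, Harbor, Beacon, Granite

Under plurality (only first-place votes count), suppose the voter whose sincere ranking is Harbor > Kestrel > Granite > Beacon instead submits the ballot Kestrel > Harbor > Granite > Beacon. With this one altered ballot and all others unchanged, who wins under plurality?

Kestrel

First-place totals with the altered ballot: Granite 2, Beacon 0, Kestrel 3, Harbor 2.
The switch changes the winner from Harbor to Kestrel.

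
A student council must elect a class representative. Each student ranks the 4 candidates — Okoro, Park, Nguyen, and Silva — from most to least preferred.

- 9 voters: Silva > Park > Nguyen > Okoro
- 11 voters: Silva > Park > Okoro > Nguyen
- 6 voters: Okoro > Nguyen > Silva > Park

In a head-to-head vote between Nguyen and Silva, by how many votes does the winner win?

Ballots ranking Nguyen above Silva: 6.
Ballots ranking Silva above Nguyen: 9+11 = 20.
Silva wins 20–6, a margin of 14.

14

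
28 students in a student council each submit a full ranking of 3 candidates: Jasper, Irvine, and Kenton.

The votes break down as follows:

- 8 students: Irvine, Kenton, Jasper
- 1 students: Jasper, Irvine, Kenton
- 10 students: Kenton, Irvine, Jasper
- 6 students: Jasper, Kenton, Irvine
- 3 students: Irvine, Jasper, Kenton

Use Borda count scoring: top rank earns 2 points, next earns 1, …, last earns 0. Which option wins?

Borda scores:
  Jasper: 8·0 + 2 + 10·0 + 6·2 + 3·1 = 17
  Irvine: 8·2 + 1 + 10·1 + 6·0 + 3·2 = 33
  Kenton: 8·1 + 0 + 10·2 + 6·1 + 3·0 = 34
Kenton has the highest total.

Kenton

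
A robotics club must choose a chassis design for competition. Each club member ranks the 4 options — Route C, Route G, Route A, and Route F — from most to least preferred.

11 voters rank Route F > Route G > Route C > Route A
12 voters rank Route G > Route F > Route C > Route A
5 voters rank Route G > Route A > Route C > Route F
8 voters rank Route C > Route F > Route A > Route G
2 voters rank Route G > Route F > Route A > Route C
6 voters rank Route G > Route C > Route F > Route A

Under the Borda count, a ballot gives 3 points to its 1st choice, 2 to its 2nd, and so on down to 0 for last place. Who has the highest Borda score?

Borda scores:
  Route C: 11·1 + 12·1 + 5·1 + 8·3 + 2·0 + 6·2 = 64
  Route G: 11·2 + 12·3 + 5·3 + 8·0 + 2·3 + 6·3 = 97
  Route A: 11·0 + 12·0 + 5·2 + 8·1 + 2·1 + 6·0 = 20
  Route F: 11·3 + 12·2 + 5·0 + 8·2 + 2·2 + 6·1 = 83
Route G has the highest total.

Route G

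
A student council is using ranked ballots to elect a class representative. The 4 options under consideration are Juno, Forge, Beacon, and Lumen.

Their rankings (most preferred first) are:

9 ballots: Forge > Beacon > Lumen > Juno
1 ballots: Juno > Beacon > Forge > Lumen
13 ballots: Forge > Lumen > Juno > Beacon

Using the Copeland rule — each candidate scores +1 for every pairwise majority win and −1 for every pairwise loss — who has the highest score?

Pairwise results:
  Juno vs Forge: Forge wins 22–1.
  Juno vs Beacon: Juno wins 14–9.
  Juno vs Lumen: Lumen wins 22–1.
  Forge vs Beacon: Forge wins 22–1.
  Forge vs Lumen: Forge wins 23–0.
  Beacon vs Lumen: Lumen wins 13–10.
Copeland scores (wins − losses):
  Juno: 1 − 2 = -1
  Forge: 3 − 0 = 3
  Beacon: 0 − 3 = -3
  Lumen: 2 − 1 = 1
Forge has the best Copeland score.

Forge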